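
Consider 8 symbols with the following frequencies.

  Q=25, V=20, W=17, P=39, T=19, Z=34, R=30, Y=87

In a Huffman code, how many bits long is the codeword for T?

Huffman merges, smallest pair first:
merge W(17) and T(19): 36
merge V(20) and Q(25): 45
merge R(30) and Z(34): 64
merge 36 and P(39): 75
merge 45 and 64: 109
merge 75 and Y(87): 162
merge 109 and 162: 271
The subtree containing T is merged 4 times, so code length = 4.

4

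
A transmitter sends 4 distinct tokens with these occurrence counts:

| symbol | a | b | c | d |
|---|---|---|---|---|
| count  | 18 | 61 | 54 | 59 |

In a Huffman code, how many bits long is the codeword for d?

Build the tree from the bottom:
combine a(18), c(54) → 72
combine d(59), b(61) → 120
combine 72, 120 → 192
The subtree containing d is merged 2 times, so code length = 2.

2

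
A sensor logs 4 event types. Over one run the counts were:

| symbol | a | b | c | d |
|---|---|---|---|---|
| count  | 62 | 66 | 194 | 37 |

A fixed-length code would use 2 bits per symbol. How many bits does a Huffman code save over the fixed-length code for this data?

Fixed-length: 2 bits × 359 symbols = 718 bits.
Huffman merges:
d(37) + a(62) → 99
b(66) + 99 → 165
165 + c(194) → 359
Huffman total = 99 + 165 + 359 = 623 bits.
Saving = 718 − 623 = 95 bits.

95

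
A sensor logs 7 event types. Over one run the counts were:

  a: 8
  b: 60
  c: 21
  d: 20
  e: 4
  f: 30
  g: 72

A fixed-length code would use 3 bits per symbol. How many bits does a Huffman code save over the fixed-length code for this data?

120

Fixed-length: 3 bits × 215 symbols = 645 bits.
Huffman merges:
e(4) + a(8) → 12
12 + d(20) → 32
c(21) + f(30) → 51
32 + 51 → 83
b(60) + g(72) → 132
83 + 132 → 215
Huffman total = 12 + 32 + 51 + 83 + 132 + 215 = 525 bits.
Saving = 645 − 525 = 120 bits.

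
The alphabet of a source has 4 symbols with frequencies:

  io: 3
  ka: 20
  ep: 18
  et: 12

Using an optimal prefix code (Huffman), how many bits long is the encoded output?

101

Greedily combine the two least-frequent nodes:
io(3) + et(12) → 15
15 + ep(18) → 33
ka(20) + 33 → 53
Each symbol's bit-cost is frequency × depth; summing gives 101 bits (equivalently 15 + 33 + 53).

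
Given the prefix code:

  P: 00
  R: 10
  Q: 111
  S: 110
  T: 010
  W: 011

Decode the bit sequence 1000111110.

RPQS

Read left to right; each codeword is recognised as soon as it completes (prefix code):
  10→R | 00→P | 111→Q | 110→S
Decoded message: RPQS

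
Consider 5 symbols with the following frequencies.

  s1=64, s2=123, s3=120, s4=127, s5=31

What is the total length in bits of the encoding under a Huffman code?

Greedily combine the two least-frequent nodes:
merge s5(31) and s1(64): 95
merge 95 and s3(120): 215
merge s2(123) and s4(127): 250
merge 215 and 250: 465
Total encoded bits = sum of merged weights = 95 + 215 + 250 + 465 = 1025.

1025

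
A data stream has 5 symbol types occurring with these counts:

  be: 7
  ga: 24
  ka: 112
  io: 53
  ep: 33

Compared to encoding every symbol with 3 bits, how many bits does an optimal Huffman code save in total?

Fixed-length: 3 bits × 229 symbols = 687 bits.
Huffman merges:
be(7) + ga(24) → 31
31 + ep(33) → 64
io(53) + 64 → 117
ka(112) + 117 → 229
Huffman total = 31 + 64 + 117 + 229 = 441 bits.
Saving = 687 − 441 = 246 bits.

246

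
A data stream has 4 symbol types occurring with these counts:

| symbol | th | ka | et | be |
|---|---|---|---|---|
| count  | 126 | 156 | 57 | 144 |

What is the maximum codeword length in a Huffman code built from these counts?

Merge the two lowest-weight nodes at each step:
combine et(57), th(126) → 183
combine be(144), ka(156) → 300
combine 183, 300 → 483
The first pair merged (et, th) ends up deepest, at depth 2.

2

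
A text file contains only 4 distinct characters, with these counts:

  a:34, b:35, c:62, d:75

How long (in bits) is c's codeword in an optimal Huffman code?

2

Repeatedly merge the two smallest:
merge a(34) and b(35): 69
merge c(62) and 69: 131
merge d(75) and 131: 206
The subtree containing c is merged 2 times, so code length = 2.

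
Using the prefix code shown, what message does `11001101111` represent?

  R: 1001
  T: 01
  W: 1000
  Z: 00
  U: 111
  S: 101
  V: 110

Read left to right; each codeword is recognised as soon as it completes (prefix code):
  110→V | 01→T | 101→S | 111→U
Decoded message: VTSU

VTSU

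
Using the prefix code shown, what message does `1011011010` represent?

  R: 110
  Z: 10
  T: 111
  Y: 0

ZRRZ

Read left to right; each codeword is recognised as soon as it completes (prefix code):
  10→Z | 110→R | 110→R | 10→Z
Decoded message: ZRRZ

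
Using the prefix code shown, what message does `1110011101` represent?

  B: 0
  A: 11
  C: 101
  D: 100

ADAC

Read left to right; each codeword is recognised as soon as it completes (prefix code):
  11→A | 100→D | 11→A | 101→C
Decoded message: ADAC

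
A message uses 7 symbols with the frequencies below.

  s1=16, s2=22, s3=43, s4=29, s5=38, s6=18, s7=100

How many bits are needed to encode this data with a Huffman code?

683

Build the Huffman tree bottom-up:
combine s1(16), s6(18) → 34
combine s2(22), s4(29) → 51
combine 34, s5(38) → 72
combine s3(43), 51 → 94
combine 72, 94 → 166
combine s7(100), 166 → 266
Total encoded bits = sum of merged weights = 34 + 51 + 72 + 94 + 166 + 266 = 683.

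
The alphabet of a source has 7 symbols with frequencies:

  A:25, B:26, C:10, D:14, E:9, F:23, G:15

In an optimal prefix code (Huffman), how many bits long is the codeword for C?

4

Repeatedly merge the two smallest:
merge E(9) and C(10): 19
merge D(14) and G(15): 29
merge 19 and F(23): 42
merge A(25) and B(26): 51
merge 29 and 42: 71
merge 51 and 71: 122
The subtree containing C is merged 4 times, so code length = 4.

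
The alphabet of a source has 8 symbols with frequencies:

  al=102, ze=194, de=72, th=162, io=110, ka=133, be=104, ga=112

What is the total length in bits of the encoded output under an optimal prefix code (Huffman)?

Greedily combine the two least-frequent nodes:
de(72) + al(102) → 174
be(104) + io(110) → 214
ga(112) + ka(133) → 245
th(162) + 174 → 336
ze(194) + 214 → 408
245 + 336 → 581
408 + 581 → 989
Each symbol's bit-cost is frequency × depth; summing gives 2947 bits (equivalently 174 + 214 + 245 + 336 + 408 + 581 + 989).

2947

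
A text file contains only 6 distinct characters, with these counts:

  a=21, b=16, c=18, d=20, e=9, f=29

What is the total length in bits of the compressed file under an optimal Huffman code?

Merge the two smallest weights repeatedly:
combine e(9), b(16) → 25
combine c(18), d(20) → 38
combine a(21), 25 → 46
combine f(29), 38 → 67
combine 46, 67 → 113
Total encoded bits = sum of merged weights = 25 + 38 + 46 + 67 + 113 = 289.

289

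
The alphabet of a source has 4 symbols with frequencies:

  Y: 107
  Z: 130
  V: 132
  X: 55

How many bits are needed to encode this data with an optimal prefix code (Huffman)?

Greedily combine the two least-frequent nodes:
X(55) + Y(107) → 162
Z(130) + V(132) → 262
162 + 262 → 424
Each symbol's bit-cost is frequency × depth; summing gives 848 bits (equivalently 162 + 262 + 424).

848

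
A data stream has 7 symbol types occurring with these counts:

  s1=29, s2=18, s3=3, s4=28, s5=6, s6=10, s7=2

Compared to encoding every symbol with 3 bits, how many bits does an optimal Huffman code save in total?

Fixed-length: 3 bits × 96 symbols = 288 bits.
Huffman merges:
merge s7(2) and s3(3): 5
merge 5 and s5(6): 11
merge s6(10) and 11: 21
merge s2(18) and 21: 39
merge s4(28) and s1(29): 57
merge 39 and 57: 96
Huffman total = 5 + 11 + 21 + 39 + 57 + 96 = 229 bits.
Saving = 288 − 229 = 59 bits.

59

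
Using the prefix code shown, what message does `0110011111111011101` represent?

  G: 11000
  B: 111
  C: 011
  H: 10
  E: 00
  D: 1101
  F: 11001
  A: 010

Read left to right; each codeword is recognised as soon as it completes (prefix code):
  011→C | 00→E | 111→B | 111→B | 1101→D | 1101→D
Decoded message: CEBBDD

CEBBDD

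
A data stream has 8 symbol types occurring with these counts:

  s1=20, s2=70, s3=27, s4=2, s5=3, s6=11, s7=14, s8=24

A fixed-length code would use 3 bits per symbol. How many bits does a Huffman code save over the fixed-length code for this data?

89

Fixed-length: 3 bits × 171 symbols = 513 bits.
Huffman merges:
s4(2) + s5(3) → 5
5 + s6(11) → 16
s7(14) + 16 → 30
s1(20) + s8(24) → 44
s3(27) + 30 → 57
44 + 57 → 101
s2(70) + 101 → 171
Huffman total = 5 + 16 + 30 + 44 + 57 + 101 + 171 = 424 bits.
Saving = 513 − 424 = 89 bits.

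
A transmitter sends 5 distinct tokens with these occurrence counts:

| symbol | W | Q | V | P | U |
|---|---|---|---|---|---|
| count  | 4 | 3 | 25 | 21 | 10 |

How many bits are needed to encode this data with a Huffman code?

125

Greedily combine the two least-frequent nodes:
combine Q(3), W(4) → 7
combine 7, U(10) → 17
combine 17, P(21) → 38
combine V(25), 38 → 63
Total encoded bits = sum of merged weights = 7 + 17 + 38 + 63 = 125.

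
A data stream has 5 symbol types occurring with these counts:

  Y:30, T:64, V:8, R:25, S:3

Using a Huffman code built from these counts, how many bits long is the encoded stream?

Greedily combine the two least-frequent nodes:
S(3) + V(8) → 11
11 + R(25) → 36
Y(30) + 36 → 66
T(64) + 66 → 130
The encoded length is the sum of every internal node's weight: 11 + 36 + 66 + 130 = 243 bits.

243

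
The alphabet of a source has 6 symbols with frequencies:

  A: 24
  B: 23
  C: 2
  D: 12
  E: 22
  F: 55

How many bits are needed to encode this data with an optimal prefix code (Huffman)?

Greedily combine the two least-frequent nodes:
C(2) + D(12) → 14
14 + E(22) → 36
B(23) + A(24) → 47
36 + 47 → 83
F(55) + 83 → 138
Total encoded bits = sum of merged weights = 14 + 36 + 47 + 83 + 138 = 318.

318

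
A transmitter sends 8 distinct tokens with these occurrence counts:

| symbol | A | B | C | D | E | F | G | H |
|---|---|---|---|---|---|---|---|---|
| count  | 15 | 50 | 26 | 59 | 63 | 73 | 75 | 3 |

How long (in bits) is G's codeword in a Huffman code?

Repeatedly merge the two smallest:
merge H(3) and A(15): 18
merge 18 and C(26): 44
merge 44 and B(50): 94
merge D(59) and E(63): 122
merge F(73) and G(75): 148
merge 94 and 122: 216
merge 148 and 216: 364
The subtree containing G is merged 2 times, so code length = 2.

2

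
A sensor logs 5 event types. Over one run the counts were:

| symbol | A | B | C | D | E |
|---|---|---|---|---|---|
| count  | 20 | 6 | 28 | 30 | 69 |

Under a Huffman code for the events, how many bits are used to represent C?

Huffman merges, smallest pair first:
combine B(6), A(20) → 26
combine 26, C(28) → 54
combine D(30), 54 → 84
combine E(69), 84 → 153
The subtree containing C is merged 3 times, so code length = 3.

3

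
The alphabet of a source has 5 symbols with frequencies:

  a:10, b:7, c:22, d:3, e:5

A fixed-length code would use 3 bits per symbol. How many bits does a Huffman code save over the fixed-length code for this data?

46

Fixed-length: 3 bits × 47 symbols = 141 bits.
Huffman merges:
d(3) + e(5) → 8
b(7) + 8 → 15
a(10) + 15 → 25
c(22) + 25 → 47
Huffman total = 8 + 15 + 25 + 47 = 95 bits.
Saving = 141 − 95 = 46 bits.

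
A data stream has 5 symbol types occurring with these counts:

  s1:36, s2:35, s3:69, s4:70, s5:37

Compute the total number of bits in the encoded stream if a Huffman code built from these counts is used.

Greedily combine the two least-frequent nodes:
combine s2(35), s1(36) → 71
combine s5(37), s3(69) → 106
combine s4(70), 71 → 141
combine 106, 141 → 247
Each symbol's bit-cost is frequency × depth; summing gives 565 bits (equivalently 71 + 106 + 141 + 247).

565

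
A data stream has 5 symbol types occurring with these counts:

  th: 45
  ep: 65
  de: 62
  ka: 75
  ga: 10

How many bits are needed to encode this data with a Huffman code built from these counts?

Build the Huffman tree bottom-up:
ga(10) + th(45) → 55
55 + de(62) → 117
ep(65) + ka(75) → 140
117 + 140 → 257
Total encoded bits = sum of merged weights = 55 + 117 + 140 + 257 = 569.

569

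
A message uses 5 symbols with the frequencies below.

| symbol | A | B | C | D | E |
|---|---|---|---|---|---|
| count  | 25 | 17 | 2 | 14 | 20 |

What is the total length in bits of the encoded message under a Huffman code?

Merge the two smallest weights repeatedly:
C(2) + D(14) → 16
16 + B(17) → 33
E(20) + A(25) → 45
33 + 45 → 78
Each symbol's bit-cost is frequency × depth; summing gives 172 bits (equivalently 16 + 33 + 45 + 78).

172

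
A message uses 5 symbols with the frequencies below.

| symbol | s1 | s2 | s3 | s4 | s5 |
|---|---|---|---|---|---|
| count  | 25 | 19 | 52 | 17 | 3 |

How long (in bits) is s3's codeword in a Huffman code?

1

Huffman merges, smallest pair first:
combine s5(3), s4(17) → 20
combine s2(19), 20 → 39
combine s1(25), 39 → 64
combine s3(52), 64 → 116
s3 is a child of the root — depth 1, so its codeword is a single bit.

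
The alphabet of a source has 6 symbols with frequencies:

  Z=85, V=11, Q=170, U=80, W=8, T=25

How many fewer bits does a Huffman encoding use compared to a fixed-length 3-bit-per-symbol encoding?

Fixed-length: 3 bits × 379 symbols = 1137 bits.
Huffman merges:
merge W(8) and V(11): 19
merge 19 and T(25): 44
merge 44 and U(80): 124
merge Z(85) and 124: 209
merge Q(170) and 209: 379
Huffman total = 19 + 44 + 124 + 209 + 379 = 775 bits.
Saving = 1137 − 775 = 362 bits.

362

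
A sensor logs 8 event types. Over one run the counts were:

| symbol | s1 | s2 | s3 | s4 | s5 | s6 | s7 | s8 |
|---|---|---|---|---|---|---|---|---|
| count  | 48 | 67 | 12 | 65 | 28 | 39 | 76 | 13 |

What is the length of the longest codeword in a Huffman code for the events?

Merge the two lowest-weight nodes at each step:
s3(12) + s8(13) → 25
25 + s5(28) → 53
s6(39) + s1(48) → 87
53 + s4(65) → 118
s2(67) + s7(76) → 143
87 + 118 → 205
143 + 205 → 348
The rarest symbols sit at the bottom; the longest codeword is 5 bits.

5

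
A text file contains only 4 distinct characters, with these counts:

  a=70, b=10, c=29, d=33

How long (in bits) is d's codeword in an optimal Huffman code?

Repeatedly merge the two smallest:
merge b(10) and c(29): 39
merge d(33) and 39: 72
merge a(70) and 72: 142
d's leaf is at depth 2, giving a 2-bit codeword.

2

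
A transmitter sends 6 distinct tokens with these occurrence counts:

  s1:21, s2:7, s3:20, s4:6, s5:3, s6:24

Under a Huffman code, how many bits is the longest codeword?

4

Merge the two lowest-weight nodes at each step:
combine s5(3), s4(6) → 9
combine s2(7), 9 → 16
combine 16, s3(20) → 36
combine s1(21), s6(24) → 45
combine 36, 45 → 81
The first pair merged (s5, s4) ends up deepest, at depth 4.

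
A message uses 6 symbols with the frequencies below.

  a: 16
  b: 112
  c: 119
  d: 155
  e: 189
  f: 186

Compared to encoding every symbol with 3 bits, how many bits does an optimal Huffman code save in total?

Fixed-length: 3 bits × 777 symbols = 2331 bits.
Huffman merges:
a(16) + b(112) → 128
c(119) + 128 → 247
d(155) + f(186) → 341
e(189) + 247 → 436
341 + 436 → 777
Huffman total = 128 + 247 + 341 + 436 + 777 = 1929 bits.
Saving = 2331 − 1929 = 402 bits.

402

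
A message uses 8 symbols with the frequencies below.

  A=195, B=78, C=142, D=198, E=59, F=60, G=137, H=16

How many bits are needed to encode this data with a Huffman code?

Greedily combine the two least-frequent nodes:
H(16) + E(59) → 75
F(60) + 75 → 135
B(78) + 135 → 213
G(137) + C(142) → 279
A(195) + D(198) → 393
213 + 279 → 492
393 + 492 → 885
The encoded length is the sum of every internal node's weight: 75 + 135 + 213 + 279 + 393 + 492 + 885 = 2472 bits.

2472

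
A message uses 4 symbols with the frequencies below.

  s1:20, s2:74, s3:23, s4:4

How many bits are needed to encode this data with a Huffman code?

Greedily combine the two least-frequent nodes:
combine s4(4), s1(20) → 24
combine s3(23), 24 → 47
combine 47, s2(74) → 121
The encoded length is the sum of every internal node's weight: 24 + 47 + 121 = 192 bits.

192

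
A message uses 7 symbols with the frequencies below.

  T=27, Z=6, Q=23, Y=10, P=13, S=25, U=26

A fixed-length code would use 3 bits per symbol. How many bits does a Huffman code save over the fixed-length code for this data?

Fixed-length: 3 bits × 130 symbols = 390 bits.
Huffman merges:
combine Z(6), Y(10) → 16
combine P(13), 16 → 29
combine Q(23), S(25) → 48
combine U(26), T(27) → 53
combine 29, 48 → 77
combine 53, 77 → 130
Huffman total = 16 + 29 + 48 + 53 + 77 + 130 = 353 bits.
Saving = 390 − 353 = 37 bits.

37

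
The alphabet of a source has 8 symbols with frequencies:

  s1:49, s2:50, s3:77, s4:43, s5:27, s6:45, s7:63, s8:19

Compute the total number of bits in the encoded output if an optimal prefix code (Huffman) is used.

Build the Huffman tree bottom-up:
combine s8(19), s5(27) → 46
combine s4(43), s6(45) → 88
combine 46, s1(49) → 95
combine s2(50), s7(63) → 113
combine s3(77), 88 → 165
combine 95, 113 → 208
combine 165, 208 → 373
Total encoded bits = sum of merged weights = 46 + 88 + 95 + 113 + 165 + 208 + 373 = 1088.

1088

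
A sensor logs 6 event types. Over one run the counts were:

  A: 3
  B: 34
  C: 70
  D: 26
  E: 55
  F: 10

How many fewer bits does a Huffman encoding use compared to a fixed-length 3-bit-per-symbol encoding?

Fixed-length: 3 bits × 198 symbols = 594 bits.
Huffman merges:
merge A(3) and F(10): 13
merge 13 and D(26): 39
merge B(34) and 39: 73
merge E(55) and C(70): 125
merge 73 and 125: 198
Huffman total = 13 + 39 + 73 + 125 + 198 = 448 bits.
Saving = 594 − 448 = 146 bits.

146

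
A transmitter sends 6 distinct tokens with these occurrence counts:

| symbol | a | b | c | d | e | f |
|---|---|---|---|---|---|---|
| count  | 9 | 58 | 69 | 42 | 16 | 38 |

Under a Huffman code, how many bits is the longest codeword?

Merge the two lowest-weight nodes at each step:
a(9) + e(16) → 25
25 + f(38) → 63
d(42) + b(58) → 100
63 + c(69) → 132
100 + 132 → 232
The first pair merged (a, e) ends up deepest, at depth 4.

4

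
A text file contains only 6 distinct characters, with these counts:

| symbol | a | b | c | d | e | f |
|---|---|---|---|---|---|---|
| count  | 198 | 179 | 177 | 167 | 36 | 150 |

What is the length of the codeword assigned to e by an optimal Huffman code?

3

Repeatedly merge the two smallest:
merge e(36) and f(150): 186
merge d(167) and c(177): 344
merge b(179) and 186: 365
merge a(198) and 344: 542
merge 365 and 542: 907
e's leaf is at depth 3, giving a 3-bit codeword.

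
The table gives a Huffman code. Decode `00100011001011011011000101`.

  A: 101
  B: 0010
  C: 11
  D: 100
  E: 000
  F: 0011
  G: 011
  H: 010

Read left to right; each codeword is recognised as soon as it completes (prefix code):
  0010→B | 0011→F | 0010→B | 11→C | 011→G | 011→G | 000→E | 101→A
Decoded message: BFBCGGEA

BFBCGGEA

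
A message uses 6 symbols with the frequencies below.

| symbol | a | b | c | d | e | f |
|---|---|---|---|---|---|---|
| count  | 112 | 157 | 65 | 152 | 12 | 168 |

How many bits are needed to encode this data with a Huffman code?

Build the Huffman tree bottom-up:
merge e(12) and c(65): 77
merge 77 and a(112): 189
merge d(152) and b(157): 309
merge f(168) and 189: 357
merge 309 and 357: 666
Each symbol's bit-cost is frequency × depth; summing gives 1598 bits (equivalently 77 + 189 + 309 + 357 + 666).

1598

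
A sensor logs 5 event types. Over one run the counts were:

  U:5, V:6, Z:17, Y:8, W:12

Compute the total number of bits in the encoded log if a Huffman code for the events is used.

Greedily combine the two least-frequent nodes:
U(5) + V(6) → 11
Y(8) + 11 → 19
W(12) + Z(17) → 29
19 + 29 → 48
Total encoded bits = sum of merged weights = 11 + 19 + 29 + 48 = 107.

107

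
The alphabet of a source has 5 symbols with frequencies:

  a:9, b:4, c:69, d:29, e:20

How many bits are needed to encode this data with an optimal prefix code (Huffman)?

239

Greedily combine the two least-frequent nodes:
combine b(4), a(9) → 13
combine 13, e(20) → 33
combine d(29), 33 → 62
combine 62, c(69) → 131
Each symbol's bit-cost is frequency × depth; summing gives 239 bits (equivalently 13 + 33 + 62 + 131).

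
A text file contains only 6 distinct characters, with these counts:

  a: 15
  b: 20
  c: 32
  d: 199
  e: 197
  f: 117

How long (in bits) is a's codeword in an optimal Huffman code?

Huffman merges, smallest pair first:
combine a(15), b(20) → 35
combine c(32), 35 → 67
combine 67, f(117) → 184
combine 184, e(197) → 381
combine d(199), 381 → 580
The subtree containing a is merged 5 times, so code length = 5.

5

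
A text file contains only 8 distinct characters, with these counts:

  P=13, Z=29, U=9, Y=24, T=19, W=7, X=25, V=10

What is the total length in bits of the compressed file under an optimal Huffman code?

Build the Huffman tree bottom-up:
merge W(7) and U(9): 16
merge V(10) and P(13): 23
merge 16 and T(19): 35
merge 23 and Y(24): 47
merge X(25) and Z(29): 54
merge 35 and 47: 82
merge 54 and 82: 136
The encoded length is the sum of every internal node's weight: 16 + 23 + 35 + 47 + 54 + 82 + 136 = 393 bits.

393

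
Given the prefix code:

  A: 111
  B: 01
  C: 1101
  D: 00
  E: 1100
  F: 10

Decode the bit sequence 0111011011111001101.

BCFAEC

Read left to right; each codeword is recognised as soon as it completes (prefix code):
  01→B | 1101→C | 10→F | 111→A | 1100→E | 1101→C
Decoded message: BCFAEC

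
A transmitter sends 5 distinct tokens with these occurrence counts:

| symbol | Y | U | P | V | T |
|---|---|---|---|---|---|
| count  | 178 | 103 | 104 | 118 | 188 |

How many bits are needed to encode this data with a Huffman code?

1589

Merge the two smallest weights repeatedly:
merge U(103) and P(104): 207
merge V(118) and Y(178): 296
merge T(188) and 207: 395
merge 296 and 395: 691
The encoded length is the sum of every internal node's weight: 207 + 296 + 395 + 691 = 1589 bits.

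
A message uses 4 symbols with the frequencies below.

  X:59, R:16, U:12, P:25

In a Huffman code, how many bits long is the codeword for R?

Repeatedly merge the two smallest:
merge U(12) and R(16): 28
merge P(25) and 28: 53
merge 53 and X(59): 112
The subtree containing R is merged 3 times, so code length = 3.

3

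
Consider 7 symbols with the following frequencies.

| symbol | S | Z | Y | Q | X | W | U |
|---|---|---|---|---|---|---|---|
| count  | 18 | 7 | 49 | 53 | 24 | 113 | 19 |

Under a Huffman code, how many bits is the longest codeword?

4

Merge the two lowest-weight nodes at each step:
Z(7) + S(18) → 25
U(19) + X(24) → 43
25 + 43 → 68
Y(49) + Q(53) → 102
68 + 102 → 170
W(113) + 170 → 283
The rarest symbols sit at the bottom; the longest codeword is 4 bits.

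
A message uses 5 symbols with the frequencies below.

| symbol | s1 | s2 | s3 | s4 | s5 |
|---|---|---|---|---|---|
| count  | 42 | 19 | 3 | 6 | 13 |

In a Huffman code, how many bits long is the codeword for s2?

2

Huffman merges, smallest pair first:
combine s3(3), s4(6) → 9
combine 9, s5(13) → 22
combine s2(19), 22 → 41
combine 41, s1(42) → 83
s2's leaf is at depth 2, giving a 2-bit codeword.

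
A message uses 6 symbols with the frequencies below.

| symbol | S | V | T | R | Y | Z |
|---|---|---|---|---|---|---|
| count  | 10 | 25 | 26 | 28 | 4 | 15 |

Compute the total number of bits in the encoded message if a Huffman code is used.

259

Merge the two smallest weights repeatedly:
Y(4) + S(10) → 14
14 + Z(15) → 29
V(25) + T(26) → 51
R(28) + 29 → 57
51 + 57 → 108
Total encoded bits = sum of merged weights = 14 + 29 + 51 + 57 + 108 = 259.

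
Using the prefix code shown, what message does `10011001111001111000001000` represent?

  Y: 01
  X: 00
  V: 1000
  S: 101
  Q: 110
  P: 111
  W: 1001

WWPXPVXV

Read left to right; each codeword is recognised as soon as it completes (prefix code):
  1001→W | 1001→W | 111→P | 00→X | 111→P | 1000→V | 00→X | 1000→V
Decoded message: WWPXPVXV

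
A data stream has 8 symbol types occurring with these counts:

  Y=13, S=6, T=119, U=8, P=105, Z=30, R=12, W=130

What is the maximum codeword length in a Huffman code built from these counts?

5

Merge the two lowest-weight nodes at each step:
merge S(6) and U(8): 14
merge R(12) and Y(13): 25
merge 14 and 25: 39
merge Z(30) and 39: 69
merge 69 and P(105): 174
merge T(119) and W(130): 249
merge 174 and 249: 423
The first pair merged (S, U) ends up deepest, at depth 5.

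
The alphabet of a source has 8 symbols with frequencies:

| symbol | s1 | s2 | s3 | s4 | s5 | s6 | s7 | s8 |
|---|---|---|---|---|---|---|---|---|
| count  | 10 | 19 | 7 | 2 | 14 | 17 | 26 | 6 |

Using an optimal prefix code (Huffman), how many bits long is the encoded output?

281

Merge the two smallest weights repeatedly:
s4(2) + s8(6) → 8
s3(7) + 8 → 15
s1(10) + s5(14) → 24
15 + s6(17) → 32
s2(19) + 24 → 43
s7(26) + 32 → 58
43 + 58 → 101
The encoded length is the sum of every internal node's weight: 8 + 15 + 24 + 32 + 43 + 58 + 101 = 281 bits.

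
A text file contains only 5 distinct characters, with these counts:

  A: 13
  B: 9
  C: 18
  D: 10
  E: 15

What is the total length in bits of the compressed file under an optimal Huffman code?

149

Merge the two smallest weights repeatedly:
combine B(9), D(10) → 19
combine A(13), E(15) → 28
combine C(18), 19 → 37
combine 28, 37 → 65
Total encoded bits = sum of merged weights = 19 + 28 + 37 + 65 = 149.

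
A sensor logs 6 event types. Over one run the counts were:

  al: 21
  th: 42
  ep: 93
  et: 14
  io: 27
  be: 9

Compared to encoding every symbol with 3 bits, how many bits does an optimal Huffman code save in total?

163

Fixed-length: 3 bits × 206 symbols = 618 bits.
Huffman merges:
combine be(9), et(14) → 23
combine al(21), 23 → 44
combine io(27), th(42) → 69
combine 44, 69 → 113
combine ep(93), 113 → 206
Huffman total = 23 + 44 + 69 + 113 + 206 = 455 bits.
Saving = 618 − 455 = 163 bits.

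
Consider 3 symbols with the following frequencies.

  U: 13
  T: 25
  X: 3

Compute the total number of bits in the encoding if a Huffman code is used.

57

Build the Huffman tree bottom-up:
merge X(3) and U(13): 16
merge 16 and T(25): 41
Each symbol's bit-cost is frequency × depth; summing gives 57 bits (equivalently 16 + 41).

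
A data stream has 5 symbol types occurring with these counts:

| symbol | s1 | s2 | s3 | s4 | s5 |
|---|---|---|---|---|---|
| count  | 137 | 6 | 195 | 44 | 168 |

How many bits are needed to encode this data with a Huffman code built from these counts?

1142

Build the Huffman tree bottom-up:
s2(6) + s4(44) → 50
50 + s1(137) → 187
s5(168) + 187 → 355
s3(195) + 355 → 550
The encoded length is the sum of every internal node's weight: 50 + 187 + 355 + 550 = 1142 bits.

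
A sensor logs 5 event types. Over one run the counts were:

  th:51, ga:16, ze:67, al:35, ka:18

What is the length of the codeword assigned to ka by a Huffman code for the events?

Repeatedly merge the two smallest:
ga(16) + ka(18) → 34
34 + al(35) → 69
th(51) + ze(67) → 118
69 + 118 → 187
The subtree containing ka is merged 3 times, so code length = 3.

3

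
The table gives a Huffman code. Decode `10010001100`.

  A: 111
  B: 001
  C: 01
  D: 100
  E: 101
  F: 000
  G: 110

Read left to right; each codeword is recognised as soon as it completes (prefix code):
  100→D | 100→D | 01→C | 100→D
Decoded message: DDCD

DDCD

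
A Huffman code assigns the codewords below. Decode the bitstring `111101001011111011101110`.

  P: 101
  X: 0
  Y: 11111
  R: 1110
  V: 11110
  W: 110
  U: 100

Read left to right; each codeword is recognised as soon as it completes (prefix code):
  11110→V | 100→U | 101→P | 11110→V | 1110→R | 1110→R
Decoded message: VUPVRR

VUPVRR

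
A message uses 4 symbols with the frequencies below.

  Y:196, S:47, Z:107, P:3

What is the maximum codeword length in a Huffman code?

Merge the two lowest-weight nodes at each step:
P(3) + S(47) → 50
50 + Z(107) → 157
157 + Y(196) → 353
The rarest symbols sit at the bottom; the longest codeword is 3 bits.

3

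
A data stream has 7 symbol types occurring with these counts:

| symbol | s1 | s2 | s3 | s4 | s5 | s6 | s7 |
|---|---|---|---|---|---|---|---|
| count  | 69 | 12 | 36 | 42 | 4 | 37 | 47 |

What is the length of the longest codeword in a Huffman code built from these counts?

Merge the two lowest-weight nodes at each step:
combine s5(4), s2(12) → 16
combine 16, s3(36) → 52
combine s6(37), s4(42) → 79
combine s7(47), 52 → 99
combine s1(69), 79 → 148
combine 99, 148 → 247
The rarest symbols sit at the bottom; the longest codeword is 4 bits.

4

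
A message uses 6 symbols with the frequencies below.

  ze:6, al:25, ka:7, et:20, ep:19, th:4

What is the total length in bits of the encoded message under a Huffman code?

Greedily combine the two least-frequent nodes:
merge th(4) and ze(6): 10
merge ka(7) and 10: 17
merge 17 and ep(19): 36
merge et(20) and al(25): 45
merge 36 and 45: 81
The encoded length is the sum of every internal node's weight: 10 + 17 + 36 + 45 + 81 = 189 bits.

189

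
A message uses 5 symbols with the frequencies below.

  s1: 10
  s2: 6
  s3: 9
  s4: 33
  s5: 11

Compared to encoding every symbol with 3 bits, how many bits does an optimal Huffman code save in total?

66

Fixed-length: 3 bits × 69 symbols = 207 bits.
Huffman merges:
merge s2(6) and s3(9): 15
merge s1(10) and s5(11): 21
merge 15 and 21: 36
merge s4(33) and 36: 69
Huffman total = 15 + 21 + 36 + 69 = 141 bits.
Saving = 207 − 141 = 66 bits.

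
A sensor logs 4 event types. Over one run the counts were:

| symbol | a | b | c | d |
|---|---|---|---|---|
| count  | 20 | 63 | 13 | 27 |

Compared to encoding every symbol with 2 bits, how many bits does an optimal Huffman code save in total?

Fixed-length: 2 bits × 123 symbols = 246 bits.
Huffman merges:
combine c(13), a(20) → 33
combine d(27), 33 → 60
combine 60, b(63) → 123
Huffman total = 33 + 60 + 123 = 216 bits.
Saving = 246 − 216 = 30 bits.

30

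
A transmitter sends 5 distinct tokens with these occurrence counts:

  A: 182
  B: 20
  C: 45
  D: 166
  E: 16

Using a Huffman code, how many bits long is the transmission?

793

Merge the two smallest weights repeatedly:
E(16) + B(20) → 36
36 + C(45) → 81
81 + D(166) → 247
A(182) + 247 → 429
Total encoded bits = sum of merged weights = 36 + 81 + 247 + 429 = 793.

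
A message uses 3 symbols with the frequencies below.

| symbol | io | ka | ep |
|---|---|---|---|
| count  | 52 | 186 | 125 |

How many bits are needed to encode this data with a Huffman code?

Merge the two smallest weights repeatedly:
io(52) + ep(125) → 177
177 + ka(186) → 363
Each symbol's bit-cost is frequency × depth; summing gives 540 bits (equivalently 177 + 363).

540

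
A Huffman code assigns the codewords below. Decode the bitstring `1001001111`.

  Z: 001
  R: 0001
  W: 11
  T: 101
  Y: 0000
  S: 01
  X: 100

XXWW

Read left to right; each codeword is recognised as soon as it completes (prefix code):
  100→X | 100→X | 11→W | 11→W
Decoded message: XXWW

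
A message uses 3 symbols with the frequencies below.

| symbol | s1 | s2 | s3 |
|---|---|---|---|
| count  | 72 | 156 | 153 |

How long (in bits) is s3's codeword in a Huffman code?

2

Build the tree from the bottom:
s1(72) + s3(153) → 225
s2(156) + 225 → 381
The subtree containing s3 is merged 2 times, so code length = 2.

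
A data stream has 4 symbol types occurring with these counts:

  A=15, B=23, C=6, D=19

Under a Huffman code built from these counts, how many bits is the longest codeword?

Merge the two lowest-weight nodes at each step:
combine C(6), A(15) → 21
combine D(19), 21 → 40
combine B(23), 40 → 63
Maximum depth reached is 3.

3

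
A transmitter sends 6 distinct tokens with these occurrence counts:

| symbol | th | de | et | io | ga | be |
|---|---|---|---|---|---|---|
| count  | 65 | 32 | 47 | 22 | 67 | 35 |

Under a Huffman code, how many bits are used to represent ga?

2

Huffman merges, smallest pair first:
io(22) + de(32) → 54
be(35) + et(47) → 82
54 + th(65) → 119
ga(67) + 82 → 149
119 + 149 → 268
The subtree containing ga is merged 2 times, so code length = 2.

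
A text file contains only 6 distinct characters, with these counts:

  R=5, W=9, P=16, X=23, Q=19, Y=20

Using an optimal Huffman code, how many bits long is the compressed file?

Build the Huffman tree bottom-up:
combine R(5), W(9) → 14
combine 14, P(16) → 30
combine Q(19), Y(20) → 39
combine X(23), 30 → 53
combine 39, 53 → 92
Each symbol's bit-cost is frequency × depth; summing gives 228 bits (equivalently 14 + 30 + 39 + 53 + 92).

228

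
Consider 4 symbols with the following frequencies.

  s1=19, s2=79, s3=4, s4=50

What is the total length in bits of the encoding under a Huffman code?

248

Build the Huffman tree bottom-up:
s3(4) + s1(19) → 23
23 + s4(50) → 73
73 + s2(79) → 152
Each symbol's bit-cost is frequency × depth; summing gives 248 bits (equivalently 23 + 73 + 152).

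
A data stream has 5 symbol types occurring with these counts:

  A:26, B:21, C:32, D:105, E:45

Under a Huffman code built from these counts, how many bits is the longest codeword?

3

Merge the two lowest-weight nodes at each step:
merge B(21) and A(26): 47
merge C(32) and E(45): 77
merge 47 and 77: 124
merge D(105) and 124: 229
The first pair merged (B, A) ends up deepest, at depth 3.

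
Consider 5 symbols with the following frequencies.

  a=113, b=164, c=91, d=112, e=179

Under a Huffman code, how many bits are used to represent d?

3

Huffman merges, smallest pair first:
c(91) + d(112) → 203
a(113) + b(164) → 277
e(179) + 203 → 382
277 + 382 → 659
The subtree containing d is merged 3 times, so code length = 3.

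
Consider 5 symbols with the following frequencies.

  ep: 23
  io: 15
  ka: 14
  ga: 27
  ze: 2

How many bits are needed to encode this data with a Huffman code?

Merge the two smallest weights repeatedly:
combine ze(2), ka(14) → 16
combine io(15), 16 → 31
combine ep(23), ga(27) → 50
combine 31, 50 → 81
The encoded length is the sum of every internal node's weight: 16 + 31 + 50 + 81 = 178 bits.

178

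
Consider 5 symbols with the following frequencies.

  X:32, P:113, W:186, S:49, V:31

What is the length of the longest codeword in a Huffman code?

Merge the two lowest-weight nodes at each step:
merge V(31) and X(32): 63
merge S(49) and 63: 112
merge 112 and P(113): 225
merge W(186) and 225: 411
The first pair merged (V, X) ends up deepest, at depth 4.

4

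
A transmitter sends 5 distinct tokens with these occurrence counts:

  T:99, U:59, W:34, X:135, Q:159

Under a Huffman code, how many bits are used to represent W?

3

Huffman merges, smallest pair first:
combine W(34), U(59) → 93
combine 93, T(99) → 192
combine X(135), Q(159) → 294
combine 192, 294 → 486
W sits 3 levels below the root, so its codeword is 3 bits.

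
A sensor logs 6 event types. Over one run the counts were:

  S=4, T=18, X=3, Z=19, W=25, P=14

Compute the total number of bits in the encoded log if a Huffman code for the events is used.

Build the Huffman tree bottom-up:
merge X(3) and S(4): 7
merge 7 and P(14): 21
merge T(18) and Z(19): 37
merge 21 and W(25): 46
merge 37 and 46: 83
Total encoded bits = sum of merged weights = 7 + 21 + 37 + 46 + 83 = 194.

194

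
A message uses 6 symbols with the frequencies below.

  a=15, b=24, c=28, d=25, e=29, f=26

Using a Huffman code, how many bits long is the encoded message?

Build the Huffman tree bottom-up:
merge a(15) and b(24): 39
merge d(25) and f(26): 51
merge c(28) and e(29): 57
merge 39 and 51: 90
merge 57 and 90: 147
Each symbol's bit-cost is frequency × depth; summing gives 384 bits (equivalently 39 + 51 + 57 + 90 + 147).

384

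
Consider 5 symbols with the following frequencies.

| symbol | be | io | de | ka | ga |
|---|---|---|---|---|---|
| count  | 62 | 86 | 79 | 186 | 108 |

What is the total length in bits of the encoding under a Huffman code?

1183

Build the Huffman tree bottom-up:
combine be(62), de(79) → 141
combine io(86), ga(108) → 194
combine 141, ka(186) → 327
combine 194, 327 → 521
Total encoded bits = sum of merged weights = 141 + 194 + 327 + 521 = 1183.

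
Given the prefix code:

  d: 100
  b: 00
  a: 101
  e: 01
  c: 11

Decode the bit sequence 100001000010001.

dbdbde

Read left to right; each codeword is recognised as soon as it completes (prefix code):
  100→d | 00→b | 100→d | 00→b | 100→d | 01→e
Decoded message: dbdbde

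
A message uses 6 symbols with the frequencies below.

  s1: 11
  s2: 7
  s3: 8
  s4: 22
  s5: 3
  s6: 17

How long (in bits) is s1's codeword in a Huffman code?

2

Repeatedly merge the two smallest:
combine s5(3), s2(7) → 10
combine s3(8), 10 → 18
combine s1(11), s6(17) → 28
combine 18, s4(22) → 40
combine 28, 40 → 68
The subtree containing s1 is merged 2 times, so code length = 2.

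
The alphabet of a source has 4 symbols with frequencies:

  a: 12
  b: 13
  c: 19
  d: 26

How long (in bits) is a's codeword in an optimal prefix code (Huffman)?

Build the tree from the bottom:
a(12) + b(13) → 25
c(19) + 25 → 44
d(26) + 44 → 70
a's leaf is at depth 3, giving a 3-bit codeword.

3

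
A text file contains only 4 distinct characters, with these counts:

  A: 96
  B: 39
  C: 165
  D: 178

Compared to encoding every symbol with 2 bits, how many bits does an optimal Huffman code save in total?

Fixed-length: 2 bits × 478 symbols = 956 bits.
Huffman merges:
merge B(39) and A(96): 135
merge 135 and C(165): 300
merge D(178) and 300: 478
Huffman total = 135 + 300 + 478 = 913 bits.
Saving = 956 − 913 = 43 bits.

43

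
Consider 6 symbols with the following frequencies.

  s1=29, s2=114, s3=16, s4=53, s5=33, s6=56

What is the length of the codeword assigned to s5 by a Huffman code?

Build the tree from the bottom:
merge s3(16) and s1(29): 45
merge s5(33) and 45: 78
merge s4(53) and s6(56): 109
merge 78 and 109: 187
merge s2(114) and 187: 301
s5's leaf is at depth 3, giving a 3-bit codeword.

3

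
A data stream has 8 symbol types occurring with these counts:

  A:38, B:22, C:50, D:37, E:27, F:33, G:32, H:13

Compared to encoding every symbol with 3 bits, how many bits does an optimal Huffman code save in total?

Fixed-length: 3 bits × 252 symbols = 756 bits.
Huffman merges:
merge H(13) and B(22): 35
merge E(27) and G(32): 59
merge F(33) and 35: 68
merge D(37) and A(38): 75
merge C(50) and 59: 109
merge 68 and 75: 143
merge 109 and 143: 252
Huffman total = 35 + 59 + 68 + 75 + 109 + 143 + 252 = 741 bits.
Saving = 756 − 741 = 15 bits.

15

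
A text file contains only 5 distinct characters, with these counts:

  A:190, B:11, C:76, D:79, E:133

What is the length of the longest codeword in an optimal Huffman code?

Merge the two lowest-weight nodes at each step:
B(11) + C(76) → 87
D(79) + 87 → 166
E(133) + 166 → 299
A(190) + 299 → 489
The first pair merged (B, C) ends up deepest, at depth 4.

4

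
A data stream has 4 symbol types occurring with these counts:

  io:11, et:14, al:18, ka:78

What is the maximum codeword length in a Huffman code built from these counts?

3

Merge the two lowest-weight nodes at each step:
io(11) + et(14) → 25
al(18) + 25 → 43
43 + ka(78) → 121
Maximum depth reached is 3.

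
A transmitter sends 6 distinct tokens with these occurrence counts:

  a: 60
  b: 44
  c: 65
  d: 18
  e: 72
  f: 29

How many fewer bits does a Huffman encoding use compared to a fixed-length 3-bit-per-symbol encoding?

Fixed-length: 3 bits × 288 symbols = 864 bits.
Huffman merges:
combine d(18), f(29) → 47
combine b(44), 47 → 91
combine a(60), c(65) → 125
combine e(72), 91 → 163
combine 125, 163 → 288
Huffman total = 47 + 91 + 125 + 163 + 288 = 714 bits.
Saving = 864 − 714 = 150 bits.

150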